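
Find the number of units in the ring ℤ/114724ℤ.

51744

114724 = 2^2 × 23 × 29 × 43.
φ(114724) = 114724 · (1 − 1/2) · (1 − 1/23) · (1 − 1/29) · (1 − 1/43)
       = 114724 · 25872/57362 = 51744.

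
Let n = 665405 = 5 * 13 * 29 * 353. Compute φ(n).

473088

φ(665405) = 665405 · (1 − 1/5) · (1 − 1/13) · (1 − 1/29) · (1 − 1/353)
       = 665405 · 473088/665405 = 473088.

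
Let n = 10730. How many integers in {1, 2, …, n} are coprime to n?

10730 = 2 * 5 * 29 * 37.
φ(2) = 2 − 1 = 1.
φ(5) = 5 − 1 = 4.
φ(29) = 29 − 1 = 28.
φ(37) = 37 − 1 = 36.
Since φ is multiplicative, φ(10730) = 1 · 4 · 28 · 36 = 4032.

4032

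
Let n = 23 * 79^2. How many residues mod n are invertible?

135564

φ(23) = 23 − 1 = 22.
φ(79^2) = 79^1·(79−1) = 79·78 = 6162.
φ(143543) = 22 × 6162 = 135564.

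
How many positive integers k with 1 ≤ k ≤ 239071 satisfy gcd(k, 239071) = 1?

188160

Factor 239071: 239071 = 7^3 × 17 × 41.
φ(7^3) = 7^3 − 7^2 = 343 − 49 = 294.
φ(17) = 17 − 1 = 16.
φ(41) = 41 − 1 = 40.
φ(239071) = 294 × 16 × 40 = 188160.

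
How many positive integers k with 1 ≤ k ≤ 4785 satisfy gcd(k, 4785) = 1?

2240

Factor 4785: 4785 = 3 × 5 × 11 × 29.
φ(4785) = 4785 · (1 − 1/3) · (1 − 1/5) · (1 − 1/11) · (1 − 1/29)
       = 4785 · 2240/4785 = 2240.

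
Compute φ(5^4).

500

φ(625) = 625 · (1 − 1/5)
       = 625 · 4/5 = 500.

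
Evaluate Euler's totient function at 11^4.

φ(11^4) = 11^3·(11−1) = 1331·10 = 13310.

13310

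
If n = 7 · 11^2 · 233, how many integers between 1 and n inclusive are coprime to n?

φ(7) = 7 − 1 = 6.
φ(11^2) = 11^1·(11−1) = 11·10 = 110.
φ(233) = 233 − 1 = 232.
Since φ is multiplicative, φ(197351) = 6 · 110 · 232 = 153120.

153120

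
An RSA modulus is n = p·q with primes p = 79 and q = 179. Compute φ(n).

13884

φ(n) = (p − 1)(q − 1) = (79−1)(179−1) = 78·178 = 13884.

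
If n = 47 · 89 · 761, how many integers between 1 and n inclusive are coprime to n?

φ(3183263) = 3183263 · (1 − 1/47) · (1 − 1/89) · (1 − 1/761)
       = 3183263 · 3076480/3183263 = 3076480.

3076480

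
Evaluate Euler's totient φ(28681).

25872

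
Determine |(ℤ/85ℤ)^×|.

64

85 = 5 × 17.
φ(85) = 85 · (1 − 1/5) · (1 − 1/17)
       = 85 · 64/85 = 64.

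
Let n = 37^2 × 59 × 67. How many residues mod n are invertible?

5098896

φ(37^2) = 37^1·(37−1) = 37·36 = 1332.
φ(59) = 59 − 1 = 58.
φ(67) = 67 − 1 = 66.
φ(5411657) = 1332 × 58 × 66 = 5098896.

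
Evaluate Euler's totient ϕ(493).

First factor: 493 = 17 · 29.
φ(17) = 17 − 1 = 16.
φ(29) = 29 − 1 = 28.
Since φ is multiplicative, φ(493) = 16 · 28 = 448.

448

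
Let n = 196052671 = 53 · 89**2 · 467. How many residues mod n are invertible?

φ(196052671) = 196052671 · (1 − 1/53) · (1 − 1/89) · (1 − 1/467)
       = 196052671 · 2132416/2202839 = 189785024.

189785024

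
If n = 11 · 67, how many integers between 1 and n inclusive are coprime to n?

660

φ(11) = 11 − 1 = 10.
φ(67) = 67 − 1 = 66.
Since φ is multiplicative, φ(737) = 10 · 66 = 660.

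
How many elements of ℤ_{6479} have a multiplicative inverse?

6479 = 11 · 19 · 31.
φ(6479) = 6479 · (1 − 1/11) · (1 − 1/19) · (1 − 1/31)
       = 6479 · 5400/6479 = 5400.

5400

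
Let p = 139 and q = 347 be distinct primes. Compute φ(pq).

47748

φ(n) = (p − 1)(q − 1) = (139−1)(347−1) = 138·346 = 47748.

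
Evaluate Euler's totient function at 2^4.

φ(16) = 16 · (1 − 1/2)
       = 16 · 1/2 = 8.

8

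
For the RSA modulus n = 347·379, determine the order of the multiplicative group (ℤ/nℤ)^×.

130788

φ(131513) = 131513 · (1 − 1/347) · (1 − 1/379)
       = 131513 · 130788/131513 = 130788.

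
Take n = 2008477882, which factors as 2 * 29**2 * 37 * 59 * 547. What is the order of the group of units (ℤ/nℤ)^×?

φ(2) = 2 − 1 = 1.
φ(29^2) = 29^1·(29−1) = 29·28 = 812.
φ(37) = 37 − 1 = 36.
φ(59) = 59 − 1 = 58.
φ(547) = 547 − 1 = 546.
Multiply: 1 · 812 · 36 · 58 · 546 = 925718976.

925718976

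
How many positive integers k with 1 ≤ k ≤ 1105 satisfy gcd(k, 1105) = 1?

768

1105 = 5 · 13 · 17.
φ(1105) = 1105 · (1 − 1/5) · (1 − 1/13) · (1 − 1/17)
       = 1105 · 768/1105 = 768.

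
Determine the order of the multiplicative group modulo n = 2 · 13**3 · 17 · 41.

φ(3062618) = 3062618 · (1 − 1/2) · (1 − 1/13) · (1 − 1/17) · (1 − 1/41)
       = 3062618 · 7680/18122 = 1297920.

1297920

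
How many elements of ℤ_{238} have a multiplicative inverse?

Factor 238: 238 = 2 × 7 × 17.
φ(238) = 238 · (1 − 1/2) · (1 − 1/7) · (1 − 1/17)
       = 238 · 96/238 = 96.

96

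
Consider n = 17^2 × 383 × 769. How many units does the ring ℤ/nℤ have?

79798272

φ(85118303) = 85118303 · (1 − 1/17) · (1 − 1/383) · (1 − 1/769)
       = 85118303 · 4694016/5006959 = 79798272.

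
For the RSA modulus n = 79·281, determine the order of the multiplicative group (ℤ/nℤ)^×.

21840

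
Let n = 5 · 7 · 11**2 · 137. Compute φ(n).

φ(5) = 5 − 1 = 4.
φ(7) = 7 − 1 = 6.
φ(11^2) = 11^1·(11−1) = 11·10 = 110.
φ(137) = 137 − 1 = 136.
Since φ is multiplicative, φ(580195) = 4 · 6 · 110 · 136 = 359040.

359040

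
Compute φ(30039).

30039 = 3 * 17 * 19 * 31.
φ(3) = 3 − 1 = 2.
φ(17) = 17 − 1 = 16.
φ(19) = 19 − 1 = 18.
φ(31) = 31 − 1 = 30.
Multiply: 2 · 16 · 18 · 30 = 17280.

17280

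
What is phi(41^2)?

1640

φ(1681) = 1681 · (1 − 1/41)
       = 1681 · 40/41 = 1640.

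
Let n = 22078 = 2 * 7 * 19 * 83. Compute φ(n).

8856

φ(2) = 2 − 1 = 1.
φ(7) = 7 − 1 = 6.
φ(19) = 19 − 1 = 18.
φ(83) = 83 − 1 = 82.
Multiply: 1 · 6 · 18 · 82 = 8856.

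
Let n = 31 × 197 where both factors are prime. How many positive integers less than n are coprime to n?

5880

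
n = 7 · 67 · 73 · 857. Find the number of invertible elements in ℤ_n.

24406272

φ(7) = 7 − 1 = 6.
φ(67) = 67 − 1 = 66.
φ(73) = 73 − 1 = 72.
φ(857) = 857 − 1 = 856.
Since φ is multiplicative, φ(29341109) = 6 · 66 · 72 · 856 = 24406272.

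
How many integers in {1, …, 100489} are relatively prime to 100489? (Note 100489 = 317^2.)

100172

φ(100489) = 100489 · (1 − 1/317)
       = 100489 · 316/317 = 100172.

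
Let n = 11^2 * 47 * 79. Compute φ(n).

394680

φ(449273) = 449273 · (1 − 1/11) · (1 − 1/47) · (1 − 1/79)
       = 449273 · 35880/40843 = 394680.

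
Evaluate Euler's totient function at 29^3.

23548

φ(24389) = 24389 · (1 − 1/29)
       = 24389 · 28/29 = 23548.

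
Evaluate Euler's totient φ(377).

377 = 13 * 29.
φ(13) = 13 − 1 = 12.
φ(29) = 29 − 1 = 28.
Multiply: 12 · 28 = 336.

336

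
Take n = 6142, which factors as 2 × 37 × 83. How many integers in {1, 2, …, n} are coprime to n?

2952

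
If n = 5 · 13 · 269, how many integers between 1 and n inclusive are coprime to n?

φ(5) = 5 − 1 = 4.
φ(13) = 13 − 1 = 12.
φ(269) = 269 − 1 = 268.
Since φ is multiplicative, φ(17485) = 4 · 12 · 268 = 12864.

12864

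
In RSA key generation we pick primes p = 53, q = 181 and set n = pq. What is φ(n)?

9360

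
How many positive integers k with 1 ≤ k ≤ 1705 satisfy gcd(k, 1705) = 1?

1705 = 5 × 11 × 31.
φ(1705) = 1705 · (1 − 1/5) · (1 − 1/11) · (1 − 1/31)
       = 1705 · 1200/1705 = 1200.

1200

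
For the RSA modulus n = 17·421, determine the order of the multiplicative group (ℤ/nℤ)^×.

6720

For distinct primes, φ(pq) = (p−1)(q−1) = 16 × 420 = 6720.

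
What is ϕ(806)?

806 = 2 × 13 × 31.
φ(2) = 2 − 1 = 1.
φ(13) = 13 − 1 = 12.
φ(31) = 31 − 1 = 30.
φ(806) = 1 × 12 × 30 = 360.

360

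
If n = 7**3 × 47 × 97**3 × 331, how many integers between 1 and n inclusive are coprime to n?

φ(7^3) = 7^2·(7−1) = 49·6 = 294.
φ(47) = 47 − 1 = 46.
φ(97^3) = 97^2·(97−1) = 9409·96 = 903264.
φ(331) = 331 − 1 = 330.
Since φ is multiplicative, φ(4870069674323) = 294 · 46 · 903264 · 330 = 4031194970880.

4031194970880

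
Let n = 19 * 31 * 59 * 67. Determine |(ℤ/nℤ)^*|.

2067120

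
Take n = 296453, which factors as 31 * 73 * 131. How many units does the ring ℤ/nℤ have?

280800

φ(296453) = 296453 · (1 − 1/31) · (1 − 1/73) · (1 − 1/131)
       = 296453 · 280800/296453 = 280800.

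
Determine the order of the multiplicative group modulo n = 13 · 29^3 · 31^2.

φ(13) = 13 − 1 = 12.
φ(29^3) = 29^2·(29−1) = 841·28 = 23548.
φ(31^2) = 31^1·(31−1) = 31·30 = 930.
Multiply: 12 · 23548 · 930 = 262795680.

262795680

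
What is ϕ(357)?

192

First factor: 357 = 3 · 7 · 17.
φ(357) = 357 · (1 − 1/3) · (1 − 1/7) · (1 − 1/17)
       = 357 · 192/357 = 192.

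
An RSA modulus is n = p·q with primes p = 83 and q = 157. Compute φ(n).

12792

φ(83) = 83 − 1 = 82.
φ(157) = 157 − 1 = 156.
φ(13031) = 82 × 156 = 12792.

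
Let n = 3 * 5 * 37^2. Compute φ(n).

φ(3) = 3 − 1 = 2.
φ(5) = 5 − 1 = 4.
φ(37^2) = 37^1·(37−1) = 37·36 = 1332.
Multiply: 2 · 4 · 1332 = 10656.

10656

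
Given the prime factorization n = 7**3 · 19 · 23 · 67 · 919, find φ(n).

φ(7^3) = 7^3 − 7^2 = 343 − 49 = 294.
φ(19) = 19 − 1 = 18.
φ(23) = 23 − 1 = 22.
φ(67) = 67 − 1 = 66.
φ(919) = 919 − 1 = 918.
φ(9229238543) = 294 × 18 × 22 × 66 × 918 = 7053897312.

7053897312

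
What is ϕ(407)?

360

First factor: 407 = 11 · 37.
φ(11) = 11 − 1 = 10.
φ(37) = 37 − 1 = 36.
φ(407) = 10 × 36 = 360.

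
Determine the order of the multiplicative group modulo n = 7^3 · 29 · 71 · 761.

437942400

φ(537446357) = 537446357 · (1 − 1/7) · (1 − 1/29) · (1 − 1/71) · (1 − 1/761)
       = 537446357 · 8937600/10968293 = 437942400.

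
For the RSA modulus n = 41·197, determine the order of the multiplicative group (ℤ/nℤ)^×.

7840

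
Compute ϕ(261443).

194688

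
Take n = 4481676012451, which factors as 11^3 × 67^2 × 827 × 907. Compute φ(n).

4004168580720

φ(11^3) = 11^2·(11−1) = 121·10 = 1210.
φ(67^2) = 67^1·(67−1) = 67·66 = 4422.
φ(827) = 827 − 1 = 826.
φ(907) = 907 − 1 = 906.
Since φ is multiplicative, φ(4481676012451) = 1210 · 4422 · 826 · 906 = 4004168580720.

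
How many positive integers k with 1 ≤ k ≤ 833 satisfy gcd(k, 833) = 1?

672

Prime factorization: 833 = 7**2 × 17.
φ(7^2) = 7^2 − 7^1 = 49 − 7 = 42.
φ(17) = 17 − 1 = 16.
Multiply: 42 · 16 = 672.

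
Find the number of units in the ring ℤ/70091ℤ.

Factor 70091: 70091 = 7 · 17 · 19 · 31.
φ(7) = 7 − 1 = 6.
φ(17) = 17 − 1 = 16.
φ(19) = 19 − 1 = 18.
φ(31) = 31 − 1 = 30.
Since φ is multiplicative, φ(70091) = 6 · 16 · 18 · 30 = 51840.

51840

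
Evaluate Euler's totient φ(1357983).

776160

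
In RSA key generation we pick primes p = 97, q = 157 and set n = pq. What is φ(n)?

φ(pq) = (p−1)(q−1) = 96 · 156 = 14976.

14976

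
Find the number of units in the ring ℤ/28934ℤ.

12672

First factor: 28934 = 2 · 17 · 23 · 37.
φ(28934) = 28934 · (1 − 1/2) · (1 − 1/17) · (1 − 1/23) · (1 − 1/37)
       = 28934 · 12672/28934 = 12672.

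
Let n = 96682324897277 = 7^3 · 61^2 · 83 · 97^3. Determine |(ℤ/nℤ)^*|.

79699751953920

φ(7^3) = 7^3 − 7^2 = 343 − 49 = 294.
φ(61^2) = 61^2 − 61^1 = 3721 − 61 = 3660.
φ(83) = 83 − 1 = 82.
φ(97^3) = 97^2·(97−1) = 9409·96 = 903264.
Since φ is multiplicative, φ(96682324897277) = 294 · 3660 · 82 · 903264 = 79699751953920.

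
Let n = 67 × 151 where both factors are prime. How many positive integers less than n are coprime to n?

φ(67) = 67 − 1 = 66.
φ(151) = 151 − 1 = 150.
Multiply: 66 · 150 = 9900.

9900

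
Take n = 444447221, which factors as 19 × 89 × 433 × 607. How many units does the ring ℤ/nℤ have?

414678528

φ(444447221) = 444447221 · (1 − 1/19) · (1 − 1/89) · (1 − 1/433) · (1 − 1/607)
       = 444447221 · 414678528/444447221 = 414678528.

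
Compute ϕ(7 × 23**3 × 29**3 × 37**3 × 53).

φ(7) = 7 − 1 = 6.
φ(23^3) = 23^2·(23−1) = 529·22 = 11638.
φ(29^3) = 29^3 − 29^2 = 24389 − 841 = 23548.
φ(37^3) = 37^3 − 37^2 = 50653 − 1369 = 49284.
φ(53) = 53 − 1 = 52.
Multiply: 6 · 11638 · 23548 · 49284 · 52 = 4213984394011392.

4213984394011392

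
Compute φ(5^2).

20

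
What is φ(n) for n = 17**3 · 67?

φ(329171) = 329171 · (1 − 1/17) · (1 − 1/67)
       = 329171 · 1056/1139 = 305184.

305184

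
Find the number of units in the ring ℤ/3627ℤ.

3627 = 3^2 · 13 · 31.
φ(3627) = 3627 · (1 − 1/3) · (1 − 1/13) · (1 − 1/31)
       = 3627 · 720/1209 = 2160.

2160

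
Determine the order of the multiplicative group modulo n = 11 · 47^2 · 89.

1902560

φ(11) = 11 − 1 = 10.
φ(47^2) = 47^1·(47−1) = 47·46 = 2162.
φ(89) = 89 − 1 = 88.
Multiply: 10 · 2162 · 88 = 1902560.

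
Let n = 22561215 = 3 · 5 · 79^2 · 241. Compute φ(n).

11831040

φ(22561215) = 22561215 · (1 − 1/3) · (1 − 1/5) · (1 − 1/79) · (1 − 1/241)
       = 22561215 · 149760/285585 = 11831040.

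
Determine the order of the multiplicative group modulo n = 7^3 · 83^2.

2000964

φ(2362927) = 2362927 · (1 − 1/7) · (1 − 1/83)
       = 2362927 · 492/581 = 2000964.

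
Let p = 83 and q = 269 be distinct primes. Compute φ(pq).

21976

φ(83) = 83 − 1 = 82.
φ(269) = 269 − 1 = 268.
φ(22327) = 82 × 268 = 21976.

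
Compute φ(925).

720

Factor 925: 925 = 5^2 * 37.
φ(925) = 925 · (1 − 1/5) · (1 − 1/37)
       = 925 · 144/185 = 720.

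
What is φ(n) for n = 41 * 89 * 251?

φ(915899) = 915899 · (1 − 1/41) · (1 − 1/89) · (1 − 1/251)
       = 915899 · 880000/915899 = 880000.

880000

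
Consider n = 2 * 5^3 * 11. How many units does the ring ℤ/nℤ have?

φ(2) = 2 − 1 = 1.
φ(5^3) = 5^2·(5−1) = 25·4 = 100.
φ(11) = 11 − 1 = 10.
Multiply: 1 · 100 · 10 = 1000.

1000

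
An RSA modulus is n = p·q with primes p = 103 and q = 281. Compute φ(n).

φ(28943) = 28943 · (1 − 1/103) · (1 − 1/281)
       = 28943 · 28560/28943 = 28560.

28560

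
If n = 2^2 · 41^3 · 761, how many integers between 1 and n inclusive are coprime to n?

φ(2^2) = 2^1·(2−1) = 2·1 = 2.
φ(41^3) = 41^2·(41−1) = 1681·40 = 67240.
φ(761) = 761 − 1 = 760.
Since φ is multiplicative, φ(209795524) = 2 · 67240 · 760 = 102204800.

102204800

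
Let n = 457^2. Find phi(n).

φ(208849) = 208849 · (1 − 1/457)
       = 208849 · 456/457 = 208392.

208392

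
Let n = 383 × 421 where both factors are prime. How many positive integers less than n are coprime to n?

160440

φ(383) = 383 − 1 = 382.
φ(421) = 421 − 1 = 420.
Multiply: 382 · 420 = 160440.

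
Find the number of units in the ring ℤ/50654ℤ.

22680

50654 = 2 · 19 · 31 · 43.
φ(2) = 2 − 1 = 1.
φ(19) = 19 − 1 = 18.
φ(31) = 31 − 1 = 30.
φ(43) = 43 − 1 = 42.
Since φ is multiplicative, φ(50654) = 1 · 18 · 30 · 42 = 22680.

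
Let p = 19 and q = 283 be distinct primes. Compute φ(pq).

5076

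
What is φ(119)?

Factor 119: 119 = 7 · 17.
φ(7) = 7 − 1 = 6.
φ(17) = 17 − 1 = 16.
φ(119) = 6 × 16 = 96.

96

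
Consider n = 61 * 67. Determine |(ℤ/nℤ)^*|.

3960

φ(4087) = 4087 · (1 − 1/61) · (1 − 1/67)
       = 4087 · 3960/4087 = 3960.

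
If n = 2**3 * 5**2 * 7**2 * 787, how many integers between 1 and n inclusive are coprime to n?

φ(7712600) = 7712600 · (1 − 1/2) · (1 − 1/5) · (1 − 1/7) · (1 − 1/787)
       = 7712600 · 18864/55090 = 2640960.

2640960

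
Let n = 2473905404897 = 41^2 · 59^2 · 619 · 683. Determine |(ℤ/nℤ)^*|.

2365357030080

φ(41^2) = 41^2 − 41^1 = 1681 − 41 = 1640.
φ(59^2) = 59^1·(59−1) = 59·58 = 3422.
φ(619) = 619 − 1 = 618.
φ(683) = 683 − 1 = 682.
φ(2473905404897) = 1640 × 3422 × 618 × 682 = 2365357030080.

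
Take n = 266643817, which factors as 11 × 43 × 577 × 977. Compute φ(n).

φ(11) = 11 − 1 = 10.
φ(43) = 43 − 1 = 42.
φ(577) = 577 − 1 = 576.
φ(977) = 977 − 1 = 976.
Since φ is multiplicative, φ(266643817) = 10 · 42 · 576 · 976 = 236113920.

236113920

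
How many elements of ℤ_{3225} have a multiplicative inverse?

Factor 3225: 3225 = 3 · 5^2 · 43.
φ(3) = 3 − 1 = 2.
φ(5^2) = 5^2 − 5^1 = 25 − 5 = 20.
φ(43) = 43 − 1 = 42.
Since φ is multiplicative, φ(3225) = 2 · 20 · 42 = 1680.

1680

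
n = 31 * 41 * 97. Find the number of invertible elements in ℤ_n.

φ(123287) = 123287 · (1 − 1/31) · (1 − 1/41) · (1 − 1/97)
       = 123287 · 115200/123287 = 115200.

115200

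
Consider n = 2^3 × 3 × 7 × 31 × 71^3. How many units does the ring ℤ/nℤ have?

508132800

φ(1864000488) = 1864000488 · (1 − 1/2) · (1 − 1/3) · (1 − 1/7) · (1 − 1/31) · (1 − 1/71)
       = 1864000488 · 25200/92442 = 508132800.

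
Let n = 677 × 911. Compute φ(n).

615160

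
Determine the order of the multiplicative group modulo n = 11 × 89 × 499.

φ(11) = 11 − 1 = 10.
φ(89) = 89 − 1 = 88.
φ(499) = 499 − 1 = 498.
φ(488521) = 10 × 88 × 498 = 438240.

438240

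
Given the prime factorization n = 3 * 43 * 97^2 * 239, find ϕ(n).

186165504

φ(3) = 3 − 1 = 2.
φ(43) = 43 − 1 = 42.
φ(97^2) = 97^2 − 97^1 = 9409 − 97 = 9312.
φ(239) = 239 − 1 = 238.
Since φ is multiplicative, φ(290088879) = 2 · 42 · 9312 · 238 = 186165504.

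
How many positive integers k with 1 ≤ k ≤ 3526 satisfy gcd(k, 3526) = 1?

3526 = 2 · 41 · 43.
φ(3526) = 3526 · (1 − 1/2) · (1 − 1/41) · (1 − 1/43)
       = 3526 · 1680/3526 = 1680.

1680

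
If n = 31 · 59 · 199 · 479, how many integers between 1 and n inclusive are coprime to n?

164680560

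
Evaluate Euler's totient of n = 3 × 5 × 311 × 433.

φ(2019945) = 2019945 · (1 − 1/3) · (1 − 1/5) · (1 − 1/311) · (1 − 1/433)
       = 2019945 · 1071360/2019945 = 1071360.

1071360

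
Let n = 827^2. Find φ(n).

683102

φ(827^2) = 827^1·(827−1) = 827·826 = 683102.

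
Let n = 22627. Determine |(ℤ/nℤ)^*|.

Factor 22627: 22627 = 11^3 · 17.
φ(11^3) = 11^2·(11−1) = 121·10 = 1210.
φ(17) = 17 − 1 = 16.
φ(22627) = 1210 × 16 = 19360.

19360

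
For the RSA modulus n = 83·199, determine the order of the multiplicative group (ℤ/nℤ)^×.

16236

For distinct primes, φ(pq) = (p−1)(q−1) = 82 × 198 = 16236.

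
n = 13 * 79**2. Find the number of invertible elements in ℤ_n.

73944

φ(81133) = 81133 · (1 − 1/13) · (1 − 1/79)
       = 81133 · 936/1027 = 73944.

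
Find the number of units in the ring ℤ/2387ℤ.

1800

2387 = 7 * 11 * 31.
φ(2387) = 2387 · (1 − 1/7) · (1 − 1/11) · (1 − 1/31)
       = 2387 · 1800/2387 = 1800.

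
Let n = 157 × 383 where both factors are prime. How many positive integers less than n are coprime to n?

59592

φ(157) = 157 − 1 = 156.
φ(383) = 383 − 1 = 382.
Since φ is multiplicative, φ(60131) = 156 · 382 = 59592.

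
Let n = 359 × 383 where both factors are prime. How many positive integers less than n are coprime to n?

136756

φ(359) = 359 − 1 = 358.
φ(383) = 383 − 1 = 382.
Multiply: 358 · 382 = 136756.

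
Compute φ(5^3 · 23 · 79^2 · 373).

φ(5^3) = 5^2·(5−1) = 25·4 = 100.
φ(23) = 23 − 1 = 22.
φ(79^2) = 79^2 − 79^1 = 6241 − 79 = 6162.
φ(373) = 373 − 1 = 372.
φ(6692692375) = 100 × 22 × 6162 × 372 = 5042980800.

5042980800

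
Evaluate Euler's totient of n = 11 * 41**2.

16400

φ(11) = 11 − 1 = 10.
φ(41^2) = 41^2 − 41^1 = 1681 − 41 = 1640.
Since φ is multiplicative, φ(18491) = 10 · 1640 = 16400.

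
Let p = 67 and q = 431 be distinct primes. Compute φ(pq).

28380

φ(67) = 67 − 1 = 66.
φ(431) = 431 − 1 = 430.
Multiply: 66 · 430 = 28380.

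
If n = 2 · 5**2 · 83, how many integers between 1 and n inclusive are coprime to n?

1640

φ(4150) = 4150 · (1 − 1/2) · (1 − 1/5) · (1 − 1/83)
       = 4150 · 328/830 = 1640.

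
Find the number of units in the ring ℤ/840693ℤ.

Factor 840693: 840693 = 3 * 7**3 * 19 * 43.
φ(840693) = 840693 · (1 − 1/3) · (1 − 1/7) · (1 − 1/19) · (1 − 1/43)
       = 840693 · 9072/17157 = 444528.

444528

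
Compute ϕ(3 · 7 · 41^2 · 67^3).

5830672320

φ(3) = 3 − 1 = 2.
φ(7) = 7 − 1 = 6.
φ(41^2) = 41^2 − 41^1 = 1681 − 41 = 1640.
φ(67^3) = 67^2·(67−1) = 4489·66 = 296274.
φ(10617234663) = 2 × 6 × 1640 × 296274 = 5830672320.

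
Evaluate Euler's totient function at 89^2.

φ(7921) = 7921 · (1 − 1/89)
       = 7921 · 88/89 = 7832.

7832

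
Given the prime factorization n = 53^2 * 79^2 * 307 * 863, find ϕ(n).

φ(4644672457829) = 4644672457829 · (1 − 1/53) · (1 − 1/79) · (1 − 1/307) · (1 − 1/863)
       = 4644672457829 · 1069859232/1109307967 = 4479500604384.

4479500604384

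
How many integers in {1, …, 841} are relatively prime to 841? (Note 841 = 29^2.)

812

φ(29^2) = 29^2 − 29^1 = 841 − 29 = 812.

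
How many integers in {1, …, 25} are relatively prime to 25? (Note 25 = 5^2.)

20

φ(5^2) = 5^1·(5−1) = 5·4 = 20.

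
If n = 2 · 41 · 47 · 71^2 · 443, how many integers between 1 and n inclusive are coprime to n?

φ(8606610202) = 8606610202 · (1 − 1/2) · (1 − 1/41) · (1 − 1/47) · (1 − 1/71) · (1 − 1/443)
       = 8606610202 · 56929600/121219862 = 4042001600.

4042001600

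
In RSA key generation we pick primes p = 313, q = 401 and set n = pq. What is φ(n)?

φ(313) = 313 − 1 = 312.
φ(401) = 401 − 1 = 400.
Since φ is multiplicative, φ(125513) = 312 · 400 = 124800.

124800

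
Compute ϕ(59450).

Factor 59450: 59450 = 2 × 5^2 × 29 × 41.
φ(59450) = 59450 · (1 − 1/2) · (1 − 1/5) · (1 − 1/29) · (1 − 1/41)
       = 59450 · 4480/11890 = 22400.

22400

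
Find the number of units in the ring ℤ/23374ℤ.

Factor 23374: 23374 = 2 · 13 · 29 · 31.
φ(23374) = 23374 · (1 − 1/2) · (1 − 1/13) · (1 − 1/29) · (1 − 1/31)
       = 23374 · 10080/23374 = 10080.

10080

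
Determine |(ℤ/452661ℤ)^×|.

First factor: 452661 = 3 * 11**2 * 29 * 43.
φ(3) = 3 − 1 = 2.
φ(11^2) = 11^1·(11−1) = 11·10 = 110.
φ(29) = 29 − 1 = 28.
φ(43) = 43 − 1 = 42.
φ(452661) = 2 × 110 × 28 × 42 = 258720.

258720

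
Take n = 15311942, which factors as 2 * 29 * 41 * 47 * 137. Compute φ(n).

7006720

φ(15311942) = 15311942 · (1 − 1/2) · (1 − 1/29) · (1 − 1/41) · (1 − 1/47) · (1 − 1/137)
       = 15311942 · 7006720/15311942 = 7006720.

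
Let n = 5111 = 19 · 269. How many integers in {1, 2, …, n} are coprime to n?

φ(19) = 19 − 1 = 18.
φ(269) = 269 − 1 = 268.
φ(5111) = 18 × 268 = 4824.

4824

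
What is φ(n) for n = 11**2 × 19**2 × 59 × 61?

φ(11^2) = 11^1·(11−1) = 11·10 = 110.
φ(19^2) = 19^2 − 19^1 = 361 − 19 = 342.
φ(59) = 59 − 1 = 58.
φ(61) = 61 − 1 = 60.
φ(157207919) = 110 × 342 × 58 × 60 = 130917600.

130917600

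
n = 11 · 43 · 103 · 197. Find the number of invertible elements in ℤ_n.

8396640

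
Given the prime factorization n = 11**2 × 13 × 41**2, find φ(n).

2164800

φ(2644213) = 2644213 · (1 − 1/11) · (1 − 1/13) · (1 − 1/41)
       = 2644213 · 4800/5863 = 2164800.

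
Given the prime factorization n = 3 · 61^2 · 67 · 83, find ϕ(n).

39615840

φ(62077443) = 62077443 · (1 − 1/3) · (1 − 1/61) · (1 − 1/67) · (1 − 1/83)
       = 62077443 · 649440/1017663 = 39615840.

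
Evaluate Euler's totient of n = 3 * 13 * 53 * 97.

φ(3) = 3 − 1 = 2.
φ(13) = 13 − 1 = 12.
φ(53) = 53 − 1 = 52.
φ(97) = 97 − 1 = 96.
φ(200499) = 2 × 12 × 52 × 96 = 119808.

119808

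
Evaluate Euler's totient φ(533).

Factor 533: 533 = 13 × 41.
φ(533) = 533 · (1 − 1/13) · (1 − 1/41)
       = 533 · 480/533 = 480.

480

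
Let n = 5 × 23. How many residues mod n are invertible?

φ(5) = 5 − 1 = 4.
φ(23) = 23 − 1 = 22.
Multiply: 4 · 22 = 88.

88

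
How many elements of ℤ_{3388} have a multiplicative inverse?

3388 = 2^2 · 7 · 11^2.
φ(2^2) = 2^1·(2−1) = 2·1 = 2.
φ(7) = 7 − 1 = 6.
φ(11^2) = 11^1·(11−1) = 11·10 = 110.
φ(3388) = 2 × 6 × 110 = 1320.

1320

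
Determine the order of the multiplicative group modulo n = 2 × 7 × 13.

72

φ(2) = 2 − 1 = 1.
φ(7) = 7 − 1 = 6.
φ(13) = 13 − 1 = 12.
Since φ is multiplicative, φ(182) = 1 · 6 · 12 = 72.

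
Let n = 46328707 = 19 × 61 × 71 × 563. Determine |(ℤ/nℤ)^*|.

42487200

φ(19) = 19 − 1 = 18.
φ(61) = 61 − 1 = 60.
φ(71) = 71 − 1 = 70.
φ(563) = 563 − 1 = 562.
Since φ is multiplicative, φ(46328707) = 18 · 60 · 70 · 562 = 42487200.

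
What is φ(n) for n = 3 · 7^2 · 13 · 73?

72576

φ(3) = 3 − 1 = 2.
φ(7^2) = 7^1·(7−1) = 7·6 = 42.
φ(13) = 13 − 1 = 12.
φ(73) = 73 − 1 = 72.
Since φ is multiplicative, φ(139503) = 2 · 42 · 12 · 72 = 72576.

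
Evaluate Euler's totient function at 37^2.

φ(37^2) = 37^1·(37−1) = 37·36 = 1332.

1332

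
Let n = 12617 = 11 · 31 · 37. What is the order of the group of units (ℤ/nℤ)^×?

φ(11) = 11 − 1 = 10.
φ(31) = 31 − 1 = 30.
φ(37) = 37 − 1 = 36.
Multiply: 10 · 30 · 36 = 10800.

10800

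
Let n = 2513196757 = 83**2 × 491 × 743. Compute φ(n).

2474525480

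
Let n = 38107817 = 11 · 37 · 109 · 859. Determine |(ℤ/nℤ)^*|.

φ(11) = 11 − 1 = 10.
φ(37) = 37 − 1 = 36.
φ(109) = 109 − 1 = 108.
φ(859) = 859 − 1 = 858.
Multiply: 10 · 36 · 108 · 858 = 33359040.

33359040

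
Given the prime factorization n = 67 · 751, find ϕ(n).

49500

φ(50317) = 50317 · (1 − 1/67) · (1 − 1/751)
       = 50317 · 49500/50317 = 49500.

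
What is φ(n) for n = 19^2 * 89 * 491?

14747040

φ(15775339) = 15775339 · (1 − 1/19) · (1 − 1/89) · (1 − 1/491)
       = 15775339 · 776160/830281 = 14747040.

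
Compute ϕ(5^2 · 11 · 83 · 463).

7576800

φ(5^2) = 5^2 − 5^1 = 25 − 5 = 20.
φ(11) = 11 − 1 = 10.
φ(83) = 83 − 1 = 82.
φ(463) = 463 − 1 = 462.
Since φ is multiplicative, φ(10567975) = 20 · 10 · 82 · 462 = 7576800.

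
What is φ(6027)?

3360

Prime factorization: 6027 = 3 · 7^2 · 41.
φ(6027) = 6027 · (1 − 1/3) · (1 − 1/7) · (1 − 1/41)
       = 6027 · 480/861 = 3360.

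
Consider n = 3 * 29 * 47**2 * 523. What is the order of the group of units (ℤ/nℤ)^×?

φ(100511709) = 100511709 · (1 − 1/3) · (1 − 1/29) · (1 − 1/47) · (1 − 1/523)
       = 100511709 · 1344672/2138547 = 63199584.

63199584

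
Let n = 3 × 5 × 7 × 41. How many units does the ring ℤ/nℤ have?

1920

φ(4305) = 4305 · (1 − 1/3) · (1 − 1/5) · (1 − 1/7) · (1 − 1/41)
       = 4305 · 1920/4305 = 1920.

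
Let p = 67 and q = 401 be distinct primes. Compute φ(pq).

26400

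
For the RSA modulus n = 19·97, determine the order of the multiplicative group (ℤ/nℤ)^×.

1728

For distinct primes, φ(pq) = (p−1)(q−1) = 18 × 96 = 1728.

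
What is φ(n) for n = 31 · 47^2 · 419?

27111480

φ(28692701) = 28692701 · (1 − 1/31) · (1 − 1/47) · (1 − 1/419)
       = 28692701 · 576840/610483 = 27111480.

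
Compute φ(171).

108

Prime factorization: 171 = 3**2 × 19.
φ(171) = 171 · (1 − 1/3) · (1 − 1/19)
       = 171 · 36/57 = 108.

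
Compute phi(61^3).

φ(61^3) = 61^3 − 61^2 = 226981 − 3721 = 223260.

223260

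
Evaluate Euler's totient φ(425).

320

Prime factorization: 425 = 5^2 · 17.
φ(5^2) = 5^2 − 5^1 = 25 − 5 = 20.
φ(17) = 17 − 1 = 16.
Since φ is multiplicative, φ(425) = 20 · 16 = 320.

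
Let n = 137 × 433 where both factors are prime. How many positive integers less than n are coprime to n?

58752

φ(pq) = (p−1)(q−1) = 136 · 432 = 58752.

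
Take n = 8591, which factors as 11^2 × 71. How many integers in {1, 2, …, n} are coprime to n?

7700

φ(8591) = 8591 · (1 − 1/11) · (1 − 1/71)
       = 8591 · 700/781 = 7700.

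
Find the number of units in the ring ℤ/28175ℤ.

18480

Prime factorization: 28175 = 5**2 · 7**2 · 23.
φ(28175) = 28175 · (1 − 1/5) · (1 − 1/7) · (1 − 1/23)
       = 28175 · 528/805 = 18480.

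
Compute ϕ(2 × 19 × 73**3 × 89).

607761792

φ(1315655494) = 1315655494 · (1 − 1/2) · (1 − 1/19) · (1 − 1/73) · (1 − 1/89)
       = 1315655494 · 114048/246886 = 607761792.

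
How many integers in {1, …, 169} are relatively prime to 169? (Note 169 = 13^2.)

156

φ(169) = 169 · (1 − 1/13)
       = 169 · 12/13 = 156.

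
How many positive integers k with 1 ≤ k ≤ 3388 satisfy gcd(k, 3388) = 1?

1320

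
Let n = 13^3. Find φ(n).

2028

φ(2197) = 2197 · (1 − 1/13)
       = 2197 · 12/13 = 2028.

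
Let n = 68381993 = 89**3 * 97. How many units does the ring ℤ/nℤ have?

66916608

φ(68381993) = 68381993 · (1 − 1/89) · (1 − 1/97)
       = 68381993 · 8448/8633 = 66916608.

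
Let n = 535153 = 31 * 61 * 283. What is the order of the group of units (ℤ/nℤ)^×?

507600

φ(31) = 31 − 1 = 30.
φ(61) = 61 − 1 = 60.
φ(283) = 283 − 1 = 282.
Since φ is multiplicative, φ(535153) = 30 · 60 · 282 = 507600.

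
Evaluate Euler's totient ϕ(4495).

3360

Prime factorization: 4495 = 5 · 29 · 31.
φ(4495) = 4495 · (1 − 1/5) · (1 − 1/29) · (1 − 1/31)
       = 4495 · 3360/4495 = 3360.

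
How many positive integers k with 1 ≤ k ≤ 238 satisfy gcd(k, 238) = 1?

238 = 2 · 7 · 17.
φ(238) = 238 · (1 − 1/2) · (1 − 1/7) · (1 − 1/17)
       = 238 · 96/238 = 96.

96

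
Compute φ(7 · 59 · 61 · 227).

φ(5718811) = 5718811 · (1 − 1/7) · (1 − 1/59) · (1 − 1/61) · (1 − 1/227)
       = 5718811 · 4718880/5718811 = 4718880.

4718880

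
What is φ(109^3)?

φ(109^3) = 109^3 − 109^2 = 1295029 − 11881 = 1283148.

1283148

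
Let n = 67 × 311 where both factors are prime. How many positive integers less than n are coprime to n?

20460

φ(20837) = 20837 · (1 − 1/67) · (1 − 1/311)
       = 20837 · 20460/20837 = 20460.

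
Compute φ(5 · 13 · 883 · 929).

39287808

φ(53319955) = 53319955 · (1 − 1/5) · (1 − 1/13) · (1 − 1/883) · (1 − 1/929)
       = 53319955 · 39287808/53319955 = 39287808.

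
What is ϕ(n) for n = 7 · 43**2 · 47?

498456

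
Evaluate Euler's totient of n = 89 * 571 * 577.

28892160

φ(29322563) = 29322563 · (1 − 1/89) · (1 − 1/571) · (1 − 1/577)
       = 29322563 · 28892160/29322563 = 28892160.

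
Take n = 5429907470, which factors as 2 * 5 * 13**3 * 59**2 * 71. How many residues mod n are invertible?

1943148480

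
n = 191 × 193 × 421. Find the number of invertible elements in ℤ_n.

φ(191) = 191 − 1 = 190.
φ(193) = 193 − 1 = 192.
φ(421) = 421 − 1 = 420.
Multiply: 190 · 192 · 420 = 15321600.

15321600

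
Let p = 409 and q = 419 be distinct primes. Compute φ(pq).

170544

φ(pq) = (p−1)(q−1) = 408 · 418 = 170544.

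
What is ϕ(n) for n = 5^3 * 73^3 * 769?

φ(5^3) = 5^3 − 5^2 = 125 − 25 = 100.
φ(73^3) = 73^2·(73−1) = 5329·72 = 383688.
φ(769) = 769 − 1 = 768.
φ(37394259125) = 100 × 383688 × 768 = 29467238400.

29467238400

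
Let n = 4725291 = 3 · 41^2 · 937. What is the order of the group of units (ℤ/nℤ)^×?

φ(4725291) = 4725291 · (1 − 1/3) · (1 − 1/41) · (1 − 1/937)
       = 4725291 · 74880/115251 = 3070080.

3070080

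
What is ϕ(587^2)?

φ(344569) = 344569 · (1 − 1/587)
       = 344569 · 586/587 = 343982.

343982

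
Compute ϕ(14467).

Prime factorization: 14467 = 17 × 23 × 37.
φ(14467) = 14467 · (1 − 1/17) · (1 − 1/23) · (1 − 1/37)
       = 14467 · 12672/14467 = 12672.

12672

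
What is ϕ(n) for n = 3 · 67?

φ(201) = 201 · (1 − 1/3) · (1 − 1/67)
       = 201 · 132/201 = 132.

132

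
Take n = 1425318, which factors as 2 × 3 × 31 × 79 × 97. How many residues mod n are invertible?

449280

φ(1425318) = 1425318 · (1 − 1/2) · (1 − 1/3) · (1 − 1/31) · (1 − 1/79) · (1 − 1/97)
       = 1425318 · 449280/1425318 = 449280.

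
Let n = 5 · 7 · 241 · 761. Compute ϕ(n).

φ(5) = 5 − 1 = 4.
φ(7) = 7 − 1 = 6.
φ(241) = 241 − 1 = 240.
φ(761) = 761 − 1 = 760.
Since φ is multiplicative, φ(6419035) = 4 · 6 · 240 · 760 = 4377600.

4377600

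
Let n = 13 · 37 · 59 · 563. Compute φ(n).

14081472

φ(15977377) = 15977377 · (1 − 1/13) · (1 − 1/37) · (1 − 1/59) · (1 − 1/563)
       = 15977377 · 14081472/15977377 = 14081472.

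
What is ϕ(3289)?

First factor: 3289 = 11 · 13 · 23.
φ(11) = 11 − 1 = 10.
φ(13) = 13 − 1 = 12.
φ(23) = 23 − 1 = 22.
Since φ is multiplicative, φ(3289) = 10 · 12 · 22 = 2640.

2640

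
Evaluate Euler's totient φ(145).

112

Factor 145: 145 = 5 · 29.
φ(145) = 145 · (1 − 1/5) · (1 − 1/29)
       = 145 · 112/145 = 112.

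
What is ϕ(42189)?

23520

Prime factorization: 42189 = 3 * 7^3 * 41.
φ(3) = 3 − 1 = 2.
φ(7^3) = 7^3 − 7^2 = 343 − 49 = 294.
φ(41) = 41 − 1 = 40.
Multiply: 2 · 294 · 40 = 23520.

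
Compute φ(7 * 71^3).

2117220

φ(7) = 7 − 1 = 6.
φ(71^3) = 71^2·(71−1) = 5041·70 = 352870.
Since φ is multiplicative, φ(2505377) = 6 · 352870 = 2117220.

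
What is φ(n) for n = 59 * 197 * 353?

4001536

φ(59) = 59 − 1 = 58.
φ(197) = 197 − 1 = 196.
φ(353) = 353 − 1 = 352.
Since φ is multiplicative, φ(4102919) = 58 · 196 · 352 = 4001536.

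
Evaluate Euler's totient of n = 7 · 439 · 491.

1287720

φ(7) = 7 − 1 = 6.
φ(439) = 439 − 1 = 438.
φ(491) = 491 − 1 = 490.
φ(1508843) = 6 × 438 × 490 = 1287720.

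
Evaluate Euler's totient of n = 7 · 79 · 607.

φ(335671) = 335671 · (1 − 1/7) · (1 − 1/79) · (1 − 1/607)
       = 335671 · 283608/335671 = 283608.

283608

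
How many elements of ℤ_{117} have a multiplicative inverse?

72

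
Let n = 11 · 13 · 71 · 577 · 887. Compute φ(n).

4286822400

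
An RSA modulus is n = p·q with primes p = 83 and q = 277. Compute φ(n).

22632

φ(83) = 83 − 1 = 82.
φ(277) = 277 − 1 = 276.
Multiply: 82 · 276 = 22632.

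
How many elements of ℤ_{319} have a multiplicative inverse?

280

First factor: 319 = 11 * 29.
φ(319) = 319 · (1 − 1/11) · (1 − 1/29)
       = 319 · 280/319 = 280.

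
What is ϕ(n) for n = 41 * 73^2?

φ(218489) = 218489 · (1 − 1/41) · (1 − 1/73)
       = 218489 · 2880/2993 = 210240.

210240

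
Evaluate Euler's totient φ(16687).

First factor: 16687 = 11 · 37 · 41.
φ(16687) = 16687 · (1 − 1/11) · (1 − 1/37) · (1 − 1/41)
       = 16687 · 14400/16687 = 14400.

14400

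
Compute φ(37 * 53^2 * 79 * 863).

φ(7085840141) = 7085840141 · (1 − 1/37) · (1 − 1/53) · (1 − 1/79) · (1 − 1/863)
       = 7085840141 · 125865792/133695097 = 6670886976.

6670886976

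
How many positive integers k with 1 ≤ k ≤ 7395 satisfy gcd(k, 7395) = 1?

Factor 7395: 7395 = 3 * 5 * 17 * 29.
φ(3) = 3 − 1 = 2.
φ(5) = 5 − 1 = 4.
φ(17) = 17 − 1 = 16.
φ(29) = 29 − 1 = 28.
φ(7395) = 2 × 4 × 16 × 28 = 3584.

3584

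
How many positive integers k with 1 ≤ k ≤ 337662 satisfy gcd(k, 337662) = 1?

101088

Prime factorization: 337662 = 2 · 3**3 · 13**2 · 37.
φ(337662) = 337662 · (1 − 1/2) · (1 − 1/3) · (1 − 1/13) · (1 − 1/37)
       = 337662 · 864/2886 = 101088.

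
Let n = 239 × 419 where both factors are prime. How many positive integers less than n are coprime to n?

φ(100141) = 100141 · (1 − 1/239) · (1 − 1/419)
       = 100141 · 99484/100141 = 99484.

99484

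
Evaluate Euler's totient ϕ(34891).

31680

Prime factorization: 34891 = 23 · 37 · 41.
φ(23) = 23 − 1 = 22.
φ(37) = 37 − 1 = 36.
φ(41) = 41 − 1 = 40.
Multiply: 22 · 36 · 40 = 31680.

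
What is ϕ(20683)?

Factor 20683: 20683 = 13 · 37 · 43.
φ(13) = 13 − 1 = 12.
φ(37) = 37 − 1 = 36.
φ(43) = 43 − 1 = 42.
Multiply: 12 · 36 · 42 = 18144.

18144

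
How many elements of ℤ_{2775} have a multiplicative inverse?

1440

First factor: 2775 = 3 * 5^2 * 37.
φ(2775) = 2775 · (1 − 1/3) · (1 − 1/5) · (1 − 1/37)
       = 2775 · 288/555 = 1440.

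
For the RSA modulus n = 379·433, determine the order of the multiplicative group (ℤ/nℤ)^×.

φ(pq) = (p−1)(q−1) = 378 · 432 = 163296.

163296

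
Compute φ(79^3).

486798

φ(493039) = 493039 · (1 − 1/79)
       = 493039 · 78/79 = 486798.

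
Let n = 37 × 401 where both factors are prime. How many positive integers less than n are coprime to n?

14400

φ(37) = 37 − 1 = 36.
φ(401) = 401 − 1 = 400.
Multiply: 36 · 400 = 14400.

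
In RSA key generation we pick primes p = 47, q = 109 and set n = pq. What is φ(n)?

4968

φ(5123) = 5123 · (1 − 1/47) · (1 − 1/109)
       = 5123 · 4968/5123 = 4968.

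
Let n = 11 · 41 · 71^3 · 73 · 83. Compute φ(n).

φ(978030819799) = 978030819799 · (1 − 1/11) · (1 − 1/41) · (1 − 1/71) · (1 − 1/73) · (1 − 1/83)
       = 978030819799 · 165312000/194015239 = 833337792000.

833337792000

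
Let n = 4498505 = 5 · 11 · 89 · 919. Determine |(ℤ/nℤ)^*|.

φ(4498505) = 4498505 · (1 − 1/5) · (1 − 1/11) · (1 − 1/89) · (1 − 1/919)
       = 4498505 · 3231360/4498505 = 3231360.

3231360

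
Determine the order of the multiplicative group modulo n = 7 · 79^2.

36972

φ(43687) = 43687 · (1 − 1/7) · (1 − 1/79)
       = 43687 · 468/553 = 36972.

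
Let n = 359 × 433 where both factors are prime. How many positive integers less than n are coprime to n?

φ(pq) = (p−1)(q−1) = 358 · 432 = 154656.

154656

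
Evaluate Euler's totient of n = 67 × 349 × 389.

8911584

φ(67) = 67 − 1 = 66.
φ(349) = 349 − 1 = 348.
φ(389) = 389 − 1 = 388.
φ(9095987) = 66 × 348 × 388 = 8911584.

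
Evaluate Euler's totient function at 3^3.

φ(3^3) = 3^3 − 3^2 = 27 − 9 = 18.

18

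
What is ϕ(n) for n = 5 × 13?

φ(5) = 5 − 1 = 4.
φ(13) = 13 − 1 = 12.
Multiply: 4 · 12 = 48.

48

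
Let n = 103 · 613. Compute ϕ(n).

62424

φ(63139) = 63139 · (1 − 1/103) · (1 − 1/613)
       = 63139 · 62424/63139 = 62424.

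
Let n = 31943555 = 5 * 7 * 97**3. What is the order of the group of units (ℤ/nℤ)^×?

21678336

φ(5) = 5 − 1 = 4.
φ(7) = 7 − 1 = 6.
φ(97^3) = 97^2·(97−1) = 9409·96 = 903264.
Since φ is multiplicative, φ(31943555) = 4 · 6 · 903264 = 21678336.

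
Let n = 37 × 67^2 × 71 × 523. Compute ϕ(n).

φ(37) = 37 − 1 = 36.
φ(67^2) = 67^1·(67−1) = 67·66 = 4422.
φ(71) = 71 − 1 = 70.
φ(523) = 523 − 1 = 522.
φ(6167531369) = 36 × 4422 × 70 × 522 = 5816875680.

5816875680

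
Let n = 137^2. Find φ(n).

φ(137^2) = 137^2 − 137^1 = 18769 − 137 = 18632.

18632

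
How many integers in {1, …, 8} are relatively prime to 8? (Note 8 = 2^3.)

4

φ(2^3) = 2^2·(2−1) = 4·1 = 4.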